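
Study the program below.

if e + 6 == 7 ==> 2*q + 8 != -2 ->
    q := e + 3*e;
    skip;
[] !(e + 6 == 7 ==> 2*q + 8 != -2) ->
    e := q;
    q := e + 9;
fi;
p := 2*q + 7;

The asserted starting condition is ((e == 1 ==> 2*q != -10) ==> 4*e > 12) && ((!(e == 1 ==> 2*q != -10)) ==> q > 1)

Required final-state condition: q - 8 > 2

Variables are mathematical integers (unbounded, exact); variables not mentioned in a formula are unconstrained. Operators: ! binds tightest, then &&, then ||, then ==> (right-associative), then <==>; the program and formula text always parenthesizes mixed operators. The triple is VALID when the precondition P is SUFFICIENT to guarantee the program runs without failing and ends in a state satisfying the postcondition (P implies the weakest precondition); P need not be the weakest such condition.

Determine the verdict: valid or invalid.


Working backward. After the program, the postcondition q - 8 > 2 must hold; in canonical form it is q > 10.
Before p := 2*q + 7: q > 10
Then branch requires 4*e > 10; else branch requires q > 1.
Before the if: ((e == 1 ==> 2*q != -10) ==> 4*e > 10) && ((!(e == 1 ==> 2*q != -10)) ==> q > 1)
The weakest precondition is ((e == 1 ==> 2*q != -10) ==> 4*e > 10) && ((!(e == 1 ==> 2*q != -10)) ==> q > 1).
Check whether ((e == 1 ==> 2*q != -10) ==> 4*e > 12) && ((!(e == 1 ==> 2*q != -10)) ==> q > 1) implies it.
Every state satisfying the precondition satisfies the weakest precondition: the implication holds.
Answer: valid


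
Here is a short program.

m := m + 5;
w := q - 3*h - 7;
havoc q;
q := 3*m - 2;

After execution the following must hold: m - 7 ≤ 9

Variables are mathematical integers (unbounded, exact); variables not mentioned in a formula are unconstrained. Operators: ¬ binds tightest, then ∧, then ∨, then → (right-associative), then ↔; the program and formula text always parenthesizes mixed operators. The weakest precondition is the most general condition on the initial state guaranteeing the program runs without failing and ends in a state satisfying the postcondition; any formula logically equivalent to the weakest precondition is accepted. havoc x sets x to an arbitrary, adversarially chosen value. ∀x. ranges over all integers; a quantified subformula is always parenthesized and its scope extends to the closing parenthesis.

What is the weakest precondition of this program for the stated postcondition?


Working backward. After the program, the postcondition m - 7 ≤ 9 must hold; in canonical form it is m ≤ 16.
Before q := 3*m - 2: m ≤ 16
Before havoc q: m ≤ 16
Before w := q - 3*h - 7: m ≤ 16
Before m := m + 5: m ≤ 11
Answer: WP = m ≤ 11


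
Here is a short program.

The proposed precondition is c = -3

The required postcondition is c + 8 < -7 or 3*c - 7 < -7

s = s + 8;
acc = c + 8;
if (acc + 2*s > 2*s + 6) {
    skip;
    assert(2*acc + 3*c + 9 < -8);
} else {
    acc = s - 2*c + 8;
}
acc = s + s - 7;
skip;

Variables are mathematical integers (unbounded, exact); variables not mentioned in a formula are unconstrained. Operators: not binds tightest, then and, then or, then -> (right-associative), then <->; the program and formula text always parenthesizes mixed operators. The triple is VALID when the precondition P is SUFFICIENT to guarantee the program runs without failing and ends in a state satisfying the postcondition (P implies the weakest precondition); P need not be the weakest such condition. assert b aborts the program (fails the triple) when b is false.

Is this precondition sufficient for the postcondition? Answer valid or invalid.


Working backward. After the program, the postcondition c + 8 < -7 or 3*c - 7 < -7 must hold; in canonical form it is c < -15 or 3*c < 0.
Before skip: c < -15 or 3*c < 0
Before acc := s + s - 7: c < -15 or 3*c < 0
Then branch requires 2*acc + 3*c < -17 and (c < -15 or 3*c < 0); else branch requires c < -15 or 3*c < 0.
Before the if: (acc > 6 -> (2*acc + 3*c < -17 and (c < -15 or 3*c < 0))) and ((not (acc > 6)) -> (c < -15 or 3*c < 0))
Before acc := c + 8: (c > -2 -> (5*c < -33 and (c < -15 or 3*c < 0))) and ((not (c > -2)) -> (c < -15 or 3*c < 0))
Before s := s + 8: (c > -2 -> (5*c < -33 and (c < -15 or 3*c < 0))) and ((not (c > -2)) -> (c < -15 or 3*c < 0))
The weakest precondition is (c > -2 -> (5*c < -33 and (c < -15 or 3*c < 0))) and ((not (c > -2)) -> (c < -15 or 3*c < 0)).
Check whether c = -3 implies it.
Every state satisfying the precondition satisfies the weakest precondition: the implication holds.
Answer: valid


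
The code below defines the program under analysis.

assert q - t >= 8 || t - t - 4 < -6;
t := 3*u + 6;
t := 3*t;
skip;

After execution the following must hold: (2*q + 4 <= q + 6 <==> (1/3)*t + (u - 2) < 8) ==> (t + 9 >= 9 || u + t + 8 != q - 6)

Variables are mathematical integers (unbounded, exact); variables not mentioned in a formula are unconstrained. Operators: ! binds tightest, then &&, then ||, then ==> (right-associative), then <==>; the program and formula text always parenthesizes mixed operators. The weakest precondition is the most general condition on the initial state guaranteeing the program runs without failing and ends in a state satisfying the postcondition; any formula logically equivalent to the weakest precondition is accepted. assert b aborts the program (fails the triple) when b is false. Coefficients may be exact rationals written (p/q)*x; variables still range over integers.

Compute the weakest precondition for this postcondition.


Working backward. After the program, the postcondition (2*q + 4 <= q + 6 <==> (1/3)*t + (u - 2) < 8) ==> (t + 9 >= 9 || u + t + 8 != q - 6) must hold; in canonical form it is (q <= 2 <==> (1/3)*t + u < 10) ==> (t >= 0 || t + u != q - 14).
Before skip: (q <= 2 <==> (1/3)*t + u < 10) ==> (t >= 0 || t + u != q - 14)
Before t := 3*t: (q <= 2 <==> t + u < 10) ==> (3*t >= 0 || 3*t + u != q - 14)
Before t := 3*u + 6: (q <= 2 <==> 4*u < 4) ==> (9*u >= -18 || 10*u != q - 32)
Before assert q - t >= 8 || t - t - 4 < -6: q >= t + 8 && ((q <= 2 <==> 4*u < 4) ==> (9*u >= -18 || 10*u != q - 32))
Answer: WP = q >= t + 8 && ((q <= 2 <==> 4*u < 4) ==> (9*u >= -18 || 10*u != q - 32))


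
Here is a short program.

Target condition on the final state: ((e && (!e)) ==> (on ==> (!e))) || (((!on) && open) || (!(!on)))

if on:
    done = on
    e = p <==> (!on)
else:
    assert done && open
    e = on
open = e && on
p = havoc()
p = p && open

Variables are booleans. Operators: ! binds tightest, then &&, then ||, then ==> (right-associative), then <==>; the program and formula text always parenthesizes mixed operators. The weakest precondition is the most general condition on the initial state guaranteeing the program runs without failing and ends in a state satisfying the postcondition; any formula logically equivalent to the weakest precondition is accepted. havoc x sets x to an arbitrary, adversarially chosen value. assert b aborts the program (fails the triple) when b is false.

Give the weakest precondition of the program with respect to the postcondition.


Working backward. After the program, the postcondition ((e && (!e)) ==> (on ==> (!e))) || (((!on) && open) || (!(!on))) must hold; in canonical form it is true.
Before p := p && open: true
Before havoc p: true
Before open := e && on: true
Then branch requires true; else branch requires done && open.
Before the if: (!on) ==> (done && open)
Answer: WP = (!on) ==> (done && open)


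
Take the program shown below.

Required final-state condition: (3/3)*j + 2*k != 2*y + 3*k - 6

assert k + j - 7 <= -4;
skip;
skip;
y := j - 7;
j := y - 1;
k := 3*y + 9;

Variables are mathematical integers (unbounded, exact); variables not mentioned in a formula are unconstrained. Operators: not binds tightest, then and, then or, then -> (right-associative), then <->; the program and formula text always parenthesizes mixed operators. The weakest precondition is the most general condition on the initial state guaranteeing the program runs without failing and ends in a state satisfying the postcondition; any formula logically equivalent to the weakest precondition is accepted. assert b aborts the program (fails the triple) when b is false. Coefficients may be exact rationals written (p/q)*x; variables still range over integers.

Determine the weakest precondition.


Working backward. After the program, the postcondition (3/3)*j + 2*k != 2*y + 3*k - 6 must hold; in canonical form it is j != k + 2*y - 6.
Before k := 3*y + 9: j != 5*y + 3
Before j := y - 1: 4*y != -4
Before y := j - 7: 4*j != 24
Before skip: 4*j != 24
Before skip: 4*j != 24
Before assert k + j - 7 <= -4: j + k <= 3 and 4*j != 24
Answer: WP = j + k <= 3 and 4*j != 24


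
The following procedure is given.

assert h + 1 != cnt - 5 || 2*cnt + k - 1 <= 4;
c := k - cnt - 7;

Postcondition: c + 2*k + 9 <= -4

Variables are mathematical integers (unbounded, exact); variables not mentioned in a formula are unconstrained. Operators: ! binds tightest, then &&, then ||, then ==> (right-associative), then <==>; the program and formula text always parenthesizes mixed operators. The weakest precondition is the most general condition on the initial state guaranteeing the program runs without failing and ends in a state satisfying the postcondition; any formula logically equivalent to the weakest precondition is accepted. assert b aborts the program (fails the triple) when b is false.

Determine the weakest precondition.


Working backward. After the program, the postcondition c + 2*k + 9 <= -4 must hold; in canonical form it is c + 2*k <= -13.
Before c := k - cnt - 7: 3*k <= cnt - 6
Before assert h + 1 != cnt - 5 || 2*cnt + k - 1 <= 4: (h != cnt - 6 || 2*cnt + k <= 5) && 3*k <= cnt - 6
Answer: WP = (h != cnt - 6 || 2*cnt + k <= 5) && 3*k <= cnt - 6


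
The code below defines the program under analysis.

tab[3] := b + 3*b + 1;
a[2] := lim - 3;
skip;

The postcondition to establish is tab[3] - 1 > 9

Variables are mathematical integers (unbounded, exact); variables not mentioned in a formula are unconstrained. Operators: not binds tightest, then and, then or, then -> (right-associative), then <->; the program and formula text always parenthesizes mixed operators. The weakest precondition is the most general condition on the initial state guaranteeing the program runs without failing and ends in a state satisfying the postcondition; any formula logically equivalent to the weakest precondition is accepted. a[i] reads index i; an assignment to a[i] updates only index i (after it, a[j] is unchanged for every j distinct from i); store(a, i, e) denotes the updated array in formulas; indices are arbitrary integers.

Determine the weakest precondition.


Working backward. After the program, the postcondition tab[3] - 1 > 9 must hold; in canonical form it is tab[3] > 10.
Before skip: tab[3] > 10
Before a[2] := lim - 3: tab[3] > 10
Before tab[3] := b + 3*b + 1: 4*b > 9
Answer: WP = 4*b > 9


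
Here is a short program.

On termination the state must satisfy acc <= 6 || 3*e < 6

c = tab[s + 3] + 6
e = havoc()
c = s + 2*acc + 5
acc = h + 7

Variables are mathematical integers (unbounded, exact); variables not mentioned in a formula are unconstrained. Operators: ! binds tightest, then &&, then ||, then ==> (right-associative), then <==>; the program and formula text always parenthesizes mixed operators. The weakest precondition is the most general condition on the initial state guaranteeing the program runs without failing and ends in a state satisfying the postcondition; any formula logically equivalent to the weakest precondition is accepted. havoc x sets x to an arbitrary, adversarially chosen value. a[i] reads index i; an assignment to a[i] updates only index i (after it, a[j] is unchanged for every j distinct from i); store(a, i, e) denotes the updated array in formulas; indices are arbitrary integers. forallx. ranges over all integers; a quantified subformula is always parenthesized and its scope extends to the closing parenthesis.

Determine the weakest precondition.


Working backward. After the program, acc <= 6 || 3*e < 6 must hold.
Before acc := h + 7: h <= -1 || 3*e < 6
Before c := s + 2*acc + 5: h <= -1 || 3*e < 6
Before havoc e: forall e_1. (h <= -1 || 3*e_1 < 6)
Before c := tab[s + 3] + 6: forall e_1. (h <= -1 || 3*e_1 < 6)
Answer: WP = forall e_1. (h <= -1 || 3*e_1 < 6)


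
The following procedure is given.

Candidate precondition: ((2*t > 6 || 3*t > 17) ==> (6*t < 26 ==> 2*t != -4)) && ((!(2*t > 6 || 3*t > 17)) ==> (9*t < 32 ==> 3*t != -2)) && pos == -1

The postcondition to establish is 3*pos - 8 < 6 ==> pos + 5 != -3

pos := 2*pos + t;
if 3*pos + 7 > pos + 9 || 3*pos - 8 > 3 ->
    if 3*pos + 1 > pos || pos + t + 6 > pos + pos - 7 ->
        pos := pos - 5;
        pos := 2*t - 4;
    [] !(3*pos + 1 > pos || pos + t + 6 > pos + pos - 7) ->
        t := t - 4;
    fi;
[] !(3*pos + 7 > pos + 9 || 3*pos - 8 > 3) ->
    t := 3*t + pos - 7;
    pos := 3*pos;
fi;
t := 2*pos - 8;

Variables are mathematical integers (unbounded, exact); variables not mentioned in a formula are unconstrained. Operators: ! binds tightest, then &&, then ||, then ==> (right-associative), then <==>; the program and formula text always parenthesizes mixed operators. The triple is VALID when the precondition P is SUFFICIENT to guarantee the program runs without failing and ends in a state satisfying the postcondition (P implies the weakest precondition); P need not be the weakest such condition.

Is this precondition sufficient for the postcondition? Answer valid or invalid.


Working backward. After the program, the postcondition 3*pos - 8 < 6 ==> pos + 5 != -3 must hold; in canonical form it is 3*pos < 14 ==> pos != -8.
Before t := 2*pos - 8: 3*pos < 14 ==> pos != -8
Then branch requires ((2*pos > -1 || t > pos - 13) ==> (6*t < 26 ==> 2*t != -4)) && ((!(2*pos > -1 || t > pos - 13)) ==> (3*pos < 14 ==> pos != -8)); else branch requires 9*pos < 14 ==> 3*pos != -8.
Before the if: ((2*pos > 2 || 3*pos > 11) ==> (((2*pos > -1 || t > pos - 13) ==> (6*t < 26 ==> 2*t != -4)) && ((!(2*pos > -1 || t > pos - 13)) ==> (3*pos < 14 ==> pos != -8)))) && ((!(2*pos > 2 || 3*pos > 11)) ==> (9*pos < 14 ==> 3*pos != -8))
Before pos := 2*pos + t: ((4*pos + 2*t > 2 || 6*pos + 3*t > 11) ==> (((4*pos + 2*t > -1 || 2*pos < 13) ==> (6*t < 26 ==> 2*t != -4)) && ((!(4*pos + 2*t > -1 || 2*pos < 13)) ==> (6*pos + 3*t < 14 ==> 2*pos + t != -8)))) && ((!(4*pos + 2*t > 2 || 6*pos + 3*t > 11)) ==> (18*pos + 9*t < 14 ==> 6*pos + 3*t != -8))
The weakest precondition is ((4*pos + 2*t > 2 || 6*pos + 3*t > 11) ==> (((4*pos + 2*t > -1 || 2*pos < 13) ==> (6*t < 26 ==> 2*t != -4)) && ((!(4*pos + 2*t > -1 || 2*pos < 13)) ==> (6*pos + 3*t < 14 ==> 2*pos + t != -8)))) && ((!(4*pos + 2*t > 2 || 6*pos + 3*t > 11)) ==> (18*pos + 9*t < 14 ==> 6*pos + 3*t != -8)).
Check whether ((2*t > 6 || 3*t > 17) ==> (6*t < 26 ==> 2*t != -4)) && ((!(2*t > 6 || 3*t > 17)) ==> (9*t < 32 ==> 3*t != -2)) && pos == -1 implies it.
Every state satisfying the precondition satisfies the weakest precondition: the implication holds.
Answer: valid


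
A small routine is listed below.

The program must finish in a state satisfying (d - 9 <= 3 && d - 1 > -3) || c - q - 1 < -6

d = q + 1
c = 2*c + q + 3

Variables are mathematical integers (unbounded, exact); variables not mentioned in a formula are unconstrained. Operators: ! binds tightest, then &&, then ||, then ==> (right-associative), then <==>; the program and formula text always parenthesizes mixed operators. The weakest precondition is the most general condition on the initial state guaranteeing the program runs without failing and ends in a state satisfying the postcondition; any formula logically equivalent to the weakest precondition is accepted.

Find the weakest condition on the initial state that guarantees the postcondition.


Working backward. After the program, the postcondition (d - 9 <= 3 && d - 1 > -3) || c - q - 1 < -6 must hold; in canonical form it is (d <= 12 && d > -2) || c < q - 5.
Before c := 2*c + q + 3: (d <= 12 && d > -2) || 2*c < -8
Before d := q + 1: (q <= 11 && q > -3) || 2*c < -8
Answer: WP = (q <= 11 && q > -3) || 2*c < -8


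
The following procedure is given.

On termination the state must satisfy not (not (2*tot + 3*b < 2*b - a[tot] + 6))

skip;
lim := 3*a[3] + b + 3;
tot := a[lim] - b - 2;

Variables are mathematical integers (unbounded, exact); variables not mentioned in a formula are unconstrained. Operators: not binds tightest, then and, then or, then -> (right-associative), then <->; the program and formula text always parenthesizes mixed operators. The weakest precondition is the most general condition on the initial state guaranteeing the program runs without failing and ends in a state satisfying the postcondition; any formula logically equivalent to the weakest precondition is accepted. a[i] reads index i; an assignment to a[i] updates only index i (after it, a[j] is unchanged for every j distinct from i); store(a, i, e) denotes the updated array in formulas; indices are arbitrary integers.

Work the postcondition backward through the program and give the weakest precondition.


Working backward. After the program, the postcondition not (not (2*tot + 3*b < 2*b - a[tot] + 6)) must hold; in canonical form it is a[tot] + b + 2*tot < 6.
Before tot := a[lim] - b - 2: a[a[lim] - b - 2] + 2*a[lim] < b + 10
Before lim := 3*a[3] + b + 3: 2*a[3*a[3] + b + 3] + a[a[3*a[3] + b + 3] - b - 2] < b + 10
Before skip: 2*a[3*a[3] + b + 3] + a[a[3*a[3] + b + 3] - b - 2] < b + 10
Answer: WP = 2*a[3*a[3] + b + 3] + a[a[3*a[3] + b + 3] - b - 2] < b + 10


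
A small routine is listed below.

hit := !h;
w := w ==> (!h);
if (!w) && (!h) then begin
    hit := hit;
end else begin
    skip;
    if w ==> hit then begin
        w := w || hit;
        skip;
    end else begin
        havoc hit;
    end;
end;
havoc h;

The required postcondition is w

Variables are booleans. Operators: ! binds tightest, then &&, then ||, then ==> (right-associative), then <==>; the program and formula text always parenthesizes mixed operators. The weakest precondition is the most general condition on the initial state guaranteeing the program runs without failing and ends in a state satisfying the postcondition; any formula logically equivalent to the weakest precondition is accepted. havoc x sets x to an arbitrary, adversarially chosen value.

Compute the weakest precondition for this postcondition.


Working backward. After the program, w must hold.
Before havoc h: w
Then branch requires w; else branch requires ((w ==> hit) ==> (w || hit)) && ((!(w ==> hit)) ==> w).
Before the if: (((!w) && (!h)) ==> w) && ((!((!w) && (!h))) ==> (((w ==> hit) ==> (w || hit)) && ((!(w ==> hit)) ==> w)))
Before w := w ==> (!h): (((!(w ==> (!h))) && (!h)) ==> (w ==> (!h))) && ((!((!(w ==> (!h))) && (!h))) ==> ((((w ==> (!h)) ==> hit) ==> ((w ==> (!h)) || hit)) && ((!((w ==> (!h)) ==> hit)) ==> (w ==> (!h)))))
Before hit := !h: (((!(w ==> (!h))) && (!h)) ==> (w ==> (!h))) && ((!((!(w ==> (!h))) && (!h))) ==> ((((w ==> (!h)) ==> (!h)) ==> ((w ==> (!h)) || (!h))) && ((!((w ==> (!h)) ==> (!h))) ==> (w ==> (!h)))))
Answer: WP = (((!(w ==> (!h))) && (!h)) ==> (w ==> (!h))) && ((!((!(w ==> (!h))) && (!h))) ==> ((((w ==> (!h)) ==> (!h)) ==> ((w ==> (!h)) || (!h))) && ((!((w ==> (!h)) ==> (!h))) ==> (w ==> (!h)))))


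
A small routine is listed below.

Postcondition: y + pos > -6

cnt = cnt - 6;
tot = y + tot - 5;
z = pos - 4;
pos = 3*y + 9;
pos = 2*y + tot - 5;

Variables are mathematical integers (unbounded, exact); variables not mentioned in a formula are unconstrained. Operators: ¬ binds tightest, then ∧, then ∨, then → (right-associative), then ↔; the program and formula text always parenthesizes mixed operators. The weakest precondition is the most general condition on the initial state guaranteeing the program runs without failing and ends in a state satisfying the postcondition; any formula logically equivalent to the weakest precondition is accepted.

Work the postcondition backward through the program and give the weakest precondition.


Working backward. After the program, the postcondition y + pos > -6 must hold; in canonical form it is pos + y > -6.
Before pos := 2*y + tot - 5: tot + 3*y > -1
Before pos := 3*y + 9: tot + 3*y > -1
Before z := pos - 4: tot + 3*y > -1
Before tot := y + tot - 5: tot + 4*y > 4
Before cnt := cnt - 6: tot + 4*y > 4
Answer: WP = tot + 4*y > 4


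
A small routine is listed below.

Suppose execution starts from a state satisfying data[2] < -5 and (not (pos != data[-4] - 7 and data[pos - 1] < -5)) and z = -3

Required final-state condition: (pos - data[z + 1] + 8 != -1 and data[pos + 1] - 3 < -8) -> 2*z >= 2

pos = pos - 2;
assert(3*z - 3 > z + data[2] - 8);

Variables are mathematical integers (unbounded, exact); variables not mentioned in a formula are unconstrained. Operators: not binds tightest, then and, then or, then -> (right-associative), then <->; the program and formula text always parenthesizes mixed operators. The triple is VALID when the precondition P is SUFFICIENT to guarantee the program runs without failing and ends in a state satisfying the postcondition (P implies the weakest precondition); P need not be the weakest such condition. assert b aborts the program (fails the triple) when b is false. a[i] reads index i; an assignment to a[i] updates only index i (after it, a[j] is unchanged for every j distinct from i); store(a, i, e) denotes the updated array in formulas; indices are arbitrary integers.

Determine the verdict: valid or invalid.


Working backward. After the program, the postcondition (pos - data[z + 1] + 8 != -1 and data[pos + 1] - 3 < -8) -> 2*z >= 2 must hold; in canonical form it is (pos != data[z + 1] - 9 and data[pos + 1] < -5) -> 2*z >= 2.
Before assert 3*z - 3 > z + data[2] - 8: 2*z > data[2] - 5 and ((pos != data[z + 1] - 9 and data[pos + 1] < -5) -> 2*z >= 2)
Before pos := pos - 2: 2*z > data[2] - 5 and ((pos != data[z + 1] - 7 and data[pos - 1] < -5) -> 2*z >= 2)
The weakest precondition is 2*z > data[2] - 5 and ((pos != data[z + 1] - 7 and data[pos - 1] < -5) -> 2*z >= 2).
Check whether data[2] < -5 and (not (pos != data[-4] - 7 and data[pos - 1] < -5)) and z = -3 implies it.
Countermodel: at the initial state data = {[-4] = 7, [-2] = 8, [-1] = -7046, [2] = -6, elsewhere -7046}, pos = 0, z = -3, the precondition holds but the weakest precondition fails.
Answer: invalid


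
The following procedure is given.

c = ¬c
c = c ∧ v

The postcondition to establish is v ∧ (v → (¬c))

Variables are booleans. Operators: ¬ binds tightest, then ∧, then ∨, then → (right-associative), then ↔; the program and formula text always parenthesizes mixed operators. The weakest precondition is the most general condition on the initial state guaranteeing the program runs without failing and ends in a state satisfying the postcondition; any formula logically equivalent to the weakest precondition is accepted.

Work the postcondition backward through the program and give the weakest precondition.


Working backward. After the program, v ∧ (v → (¬c)) must hold.
Before c := c ∧ v: v ∧ (v → (¬(c ∧ v)))
Before c := ¬c: v ∧ (v → (¬((¬c) ∧ v)))
Answer: WP = v ∧ (v → (¬((¬c) ∧ v)))


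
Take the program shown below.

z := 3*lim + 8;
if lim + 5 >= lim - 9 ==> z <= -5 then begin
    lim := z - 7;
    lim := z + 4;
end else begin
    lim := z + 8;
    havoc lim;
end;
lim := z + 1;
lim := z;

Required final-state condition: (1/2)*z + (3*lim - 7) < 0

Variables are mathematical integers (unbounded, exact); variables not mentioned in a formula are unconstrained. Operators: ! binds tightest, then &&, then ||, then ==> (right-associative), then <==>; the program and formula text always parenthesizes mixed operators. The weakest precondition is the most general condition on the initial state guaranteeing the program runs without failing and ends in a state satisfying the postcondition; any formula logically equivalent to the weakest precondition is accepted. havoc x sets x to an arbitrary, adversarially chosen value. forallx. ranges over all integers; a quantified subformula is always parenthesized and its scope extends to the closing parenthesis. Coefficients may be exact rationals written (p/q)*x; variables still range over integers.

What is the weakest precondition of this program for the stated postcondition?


Working backward. After the program, the postcondition (1/2)*z + (3*lim - 7) < 0 must hold; in canonical form it is 3*lim + (1/2)*z < 7.
Before lim := z: (7/2)*z < 7
Before lim := z + 1: (7/2)*z < 7
Then branch requires (7/2)*z < 7; else branch requires (7/2)*z < 7.
Before the if: (z <= -5 ==> (7/2)*z < 7) && ((!(z <= -5)) ==> (7/2)*z < 7)
Before z := 3*lim + 8: (3*lim <= -13 ==> (21/2)*lim < -21) && ((!(3*lim <= -13)) ==> (21/2)*lim < -21)
Answer: WP = (3*lim <= -13 ==> (21/2)*lim < -21) && ((!(3*lim <= -13)) ==> (21/2)*lim < -21)


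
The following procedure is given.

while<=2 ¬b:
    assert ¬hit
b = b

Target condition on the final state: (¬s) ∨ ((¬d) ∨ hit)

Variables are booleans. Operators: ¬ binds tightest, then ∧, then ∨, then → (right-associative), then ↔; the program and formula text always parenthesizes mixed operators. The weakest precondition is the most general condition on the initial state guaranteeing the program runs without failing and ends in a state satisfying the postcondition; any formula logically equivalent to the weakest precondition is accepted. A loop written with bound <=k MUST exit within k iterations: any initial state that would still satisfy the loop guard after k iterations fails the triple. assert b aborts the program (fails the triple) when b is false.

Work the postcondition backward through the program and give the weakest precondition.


Working backward. After the program, the postcondition (¬s) ∨ ((¬d) ∨ hit) must hold; in canonical form it is (¬s) ∨ (¬d) ∨ hit.
Before b := b: (¬s) ∨ (¬d) ∨ hit
Before the loop (bound <=2), unroll the exhaustion recursion (WP_0 = exit-now case; WP_j = one more guarded iteration, up to j = 2):
  WP_0: b ∧ ((¬s) ∨ (¬d) ∨ hit)
  WP_1: ((¬b) → ((¬hit) ∧ b ∧ ((¬s) ∨ (¬d) ∨ hit))) ∧ (b → ((¬s) ∨ (¬d) ∨ hit))
  WP_2: ((¬b) → ((¬hit) ∧ ((¬b) → ((¬hit) ∧ b ∧ ((¬s) ∨ (¬d) ∨ hit))) ∧ (b → ((¬s) ∨ (¬d) ∨ hit)))) ∧ (b → ((¬s) ∨ (¬d) ∨ hit))
So before the loop: ((¬b) → ((¬hit) ∧ ((¬b) → ((¬hit) ∧ b ∧ ((¬s) ∨ (¬d) ∨ hit))) ∧ (b → ((¬s) ∨ (¬d) ∨ hit)))) ∧ (b → ((¬s) ∨ (¬d) ∨ hit))
Answer: WP = ((¬b) → ((¬hit) ∧ ((¬b) → ((¬hit) ∧ b ∧ ((¬s) ∨ (¬d) ∨ hit))) ∧ (b → ((¬s) ∨ (¬d) ∨ hit)))) ∧ (b → ((¬s) ∨ (¬d) ∨ hit))


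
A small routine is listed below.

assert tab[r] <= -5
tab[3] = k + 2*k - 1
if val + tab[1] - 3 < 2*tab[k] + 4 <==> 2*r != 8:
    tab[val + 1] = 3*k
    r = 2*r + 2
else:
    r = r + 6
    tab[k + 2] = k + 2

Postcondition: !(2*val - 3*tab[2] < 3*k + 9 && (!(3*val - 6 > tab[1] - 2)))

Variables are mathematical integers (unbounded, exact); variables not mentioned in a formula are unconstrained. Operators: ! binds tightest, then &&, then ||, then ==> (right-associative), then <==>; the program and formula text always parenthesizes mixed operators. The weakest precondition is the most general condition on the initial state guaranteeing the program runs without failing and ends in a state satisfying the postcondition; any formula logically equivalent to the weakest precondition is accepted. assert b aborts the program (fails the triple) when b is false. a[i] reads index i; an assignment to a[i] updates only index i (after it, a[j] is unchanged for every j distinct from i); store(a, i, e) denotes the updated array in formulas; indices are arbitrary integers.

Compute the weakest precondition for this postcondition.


Working backward. After the program, the postcondition !(2*val - 3*tab[2] < 3*k + 9 && (!(3*val - 6 > tab[1] - 2))) must hold; in canonical form it is !(2*val < 3*tab[2] + 3*k + 9 && (!(3*val > tab[1] + 4))).
Then branch requires !(2*val < 3*store(tab, val + 1, 3*k)[2] + 3*k + 9 && (!(3*val > store(tab, val + 1, 3*k)[1] + 4))); else branch requires !(2*val < 3*store(tab, k + 2, k + 2)[2] + 3*k + 9 && (!(3*val > store(tab, k + 2, k + 2)[1] + 4))).
Before the if: ((tab[1] + val < 2*tab[k] + 7 <==> 2*r != 8) ==> (!(2*val < 3*store(tab, val + 1, 3*k)[2] + 3*k + 9 && (!(3*val > store(tab, val + 1, 3*k)[1] + 4))))) && ((!(tab[1] + val < 2*tab[k] + 7 <==> 2*r != 8)) ==> (!(2*val < 3*store(tab, k + 2, k + 2)[2] + 3*k + 9 && (!(3*val > store(tab, k + 2, k + 2)[1] + 4)))))
Before tab[3] := k + 2*k - 1: ((tab[1] + val < 2*store(tab, 3, 3*k - 1)[k] + 7 <==> 2*r != 8) ==> (!(2*val < 3*store(store(tab, 3, 3*k - 1), val + 1, 3*k)[2] + 3*k + 9 && (!(3*val > store(store(tab, 3, 3*k - 1), val + 1, 3*k)[1] + 4))))) && ((!(tab[1] + val < 2*store(tab, 3, 3*k - 1)[k] + 7 <==> 2*r != 8)) ==> (!(2*val < 3*store(store(tab, 3, 3*k - 1), k + 2, k + 2)[2] + 3*k + 9 && (!(3*val > store(store(tab, 3, 3*k - 1), k + 2, k + 2)[1] + 4)))))
Before assert tab[r] <= -5: tab[r] <= -5 && ((tab[1] + val < 2*store(tab, 3, 3*k - 1)[k] + 7 <==> 2*r != 8) ==> (!(2*val < 3*store(store(tab, 3, 3*k - 1), val + 1, 3*k)[2] + 3*k + 9 && (!(3*val > store(store(tab, 3, 3*k - 1), val + 1, 3*k)[1] + 4))))) && ((!(tab[1] + val < 2*store(tab, 3, 3*k - 1)[k] + 7 <==> 2*r != 8)) ==> (!(2*val < 3*store(store(tab, 3, 3*k - 1), k + 2, k + 2)[2] + 3*k + 9 && (!(3*val > store(store(tab, 3, 3*k - 1), k + 2, k + 2)[1] + 4)))))
Answer: WP = tab[r] <= -5 && ((tab[1] + val < 2*store(tab, 3, 3*k - 1)[k] + 7 <==> 2*r != 8) ==> (!(2*val < 3*store(store(tab, 3, 3*k - 1), val + 1, 3*k)[2] + 3*k + 9 && (!(3*val > store(store(tab, 3, 3*k - 1), val + 1, 3*k)[1] + 4))))) && ((!(tab[1] + val < 2*store(tab, 3, 3*k - 1)[k] + 7 <==> 2*r != 8)) ==> (!(2*val < 3*store(store(tab, 3, 3*k - 1), k + 2, k + 2)[2] + 3*k + 9 && (!(3*val > store(store(tab, 3, 3*k - 1), k + 2, k + 2)[1] + 4)))))


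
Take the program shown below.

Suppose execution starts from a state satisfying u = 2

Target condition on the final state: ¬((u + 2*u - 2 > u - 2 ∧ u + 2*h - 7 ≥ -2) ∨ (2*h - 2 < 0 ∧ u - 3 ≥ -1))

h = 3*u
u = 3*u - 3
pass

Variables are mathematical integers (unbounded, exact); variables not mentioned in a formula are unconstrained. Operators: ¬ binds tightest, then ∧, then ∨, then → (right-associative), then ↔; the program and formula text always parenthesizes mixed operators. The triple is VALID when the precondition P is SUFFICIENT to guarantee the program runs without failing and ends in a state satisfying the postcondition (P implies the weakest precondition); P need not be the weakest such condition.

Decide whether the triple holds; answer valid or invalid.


Working backward. After the program, the postcondition ¬((u + 2*u - 2 > u - 2 ∧ u + 2*h - 7 ≥ -2) ∨ (2*h - 2 < 0 ∧ u - 3 ≥ -1)) must hold; in canonical form it is ¬((2*u > 0 ∧ 2*h + u ≥ 5) ∨ (2*h < 2 ∧ u ≥ 2)).
Before skip: ¬((2*u > 0 ∧ 2*h + u ≥ 5) ∨ (2*h < 2 ∧ u ≥ 2))
Before u := 3*u - 3: ¬((6*u > 6 ∧ 2*h + 3*u ≥ 8) ∨ (2*h < 2 ∧ 3*u ≥ 5))
Before h := 3*u: ¬((6*u > 6 ∧ 9*u ≥ 8) ∨ (6*u < 2 ∧ 3*u ≥ 5))
The weakest precondition is ¬((6*u > 6 ∧ 9*u ≥ 8) ∨ (6*u < 2 ∧ 3*u ≥ 5)).
Check whether u = 2 implies it.
Countermodel: at the initial state u = 2, the precondition holds but the weakest precondition fails.
Answer: invalid


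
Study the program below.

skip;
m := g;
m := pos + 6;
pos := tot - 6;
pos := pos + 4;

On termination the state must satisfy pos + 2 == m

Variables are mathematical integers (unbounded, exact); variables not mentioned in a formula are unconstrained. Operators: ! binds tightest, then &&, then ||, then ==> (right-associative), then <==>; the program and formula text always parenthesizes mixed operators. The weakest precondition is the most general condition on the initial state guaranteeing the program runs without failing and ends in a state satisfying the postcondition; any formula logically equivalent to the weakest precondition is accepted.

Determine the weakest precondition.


Working backward. After the program, the postcondition pos + 2 == m must hold; in canonical form it is pos == m - 2.
Before pos := pos + 4: pos == m - 6
Before pos := tot - 6: tot == m
Before m := pos + 6: tot == pos + 6
Before m := g: tot == pos + 6
Before skip: tot == pos + 6
Answer: WP = tot == pos + 6


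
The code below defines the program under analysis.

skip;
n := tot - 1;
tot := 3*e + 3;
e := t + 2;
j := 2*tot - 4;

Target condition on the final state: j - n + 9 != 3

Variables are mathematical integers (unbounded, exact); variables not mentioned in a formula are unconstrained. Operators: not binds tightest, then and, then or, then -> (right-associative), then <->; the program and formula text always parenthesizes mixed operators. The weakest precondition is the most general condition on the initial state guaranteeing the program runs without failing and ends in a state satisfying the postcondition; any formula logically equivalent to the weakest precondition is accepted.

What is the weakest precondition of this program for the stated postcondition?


Working backward. After the program, the postcondition j - n + 9 != 3 must hold; in canonical form it is j != n - 6.
Before j := 2*tot - 4: 2*tot != n - 2
Before e := t + 2: 2*tot != n - 2
Before tot := 3*e + 3: 6*e != n - 8
Before n := tot - 1: 6*e != tot - 9
Before skip: 6*e != tot - 9
Answer: WP = 6*e != tot - 9


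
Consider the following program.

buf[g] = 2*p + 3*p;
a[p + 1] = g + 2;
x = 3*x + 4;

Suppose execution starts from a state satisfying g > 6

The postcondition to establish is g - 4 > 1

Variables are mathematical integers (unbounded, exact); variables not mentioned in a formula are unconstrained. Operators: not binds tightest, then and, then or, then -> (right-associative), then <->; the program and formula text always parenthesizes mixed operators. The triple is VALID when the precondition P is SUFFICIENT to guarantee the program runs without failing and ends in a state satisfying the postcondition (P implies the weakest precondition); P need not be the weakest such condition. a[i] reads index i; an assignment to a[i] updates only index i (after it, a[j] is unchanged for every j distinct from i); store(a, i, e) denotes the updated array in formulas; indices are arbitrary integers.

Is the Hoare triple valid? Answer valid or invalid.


Working backward. After the program, the postcondition g - 4 > 1 must hold; in canonical form it is g > 5.
Before x := 3*x + 4: g > 5
Before a[p + 1] := g + 2: g > 5
Before buf[g] := 2*p + 3*p: g > 5
The weakest precondition is g > 5.
Check whether g > 6 implies it.
Every state satisfying the precondition satisfies the weakest precondition: the implication holds.
Answer: valid


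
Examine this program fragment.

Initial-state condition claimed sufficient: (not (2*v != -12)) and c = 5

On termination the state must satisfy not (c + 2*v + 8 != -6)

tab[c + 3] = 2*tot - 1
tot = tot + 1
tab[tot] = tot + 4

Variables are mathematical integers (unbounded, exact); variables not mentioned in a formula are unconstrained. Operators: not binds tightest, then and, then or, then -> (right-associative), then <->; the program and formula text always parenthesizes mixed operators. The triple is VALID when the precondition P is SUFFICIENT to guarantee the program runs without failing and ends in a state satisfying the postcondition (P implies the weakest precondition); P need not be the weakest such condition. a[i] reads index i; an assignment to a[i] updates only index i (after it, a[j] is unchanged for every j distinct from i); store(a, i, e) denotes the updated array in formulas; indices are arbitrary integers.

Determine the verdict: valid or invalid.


Working backward. After the program, the postcondition not (c + 2*v + 8 != -6) must hold; in canonical form it is not (c + 2*v != -14).
Before tab[tot] := tot + 4: not (c + 2*v != -14)
Before tot := tot + 1: not (c + 2*v != -14)
Before tab[c + 3] := 2*tot - 1: not (c + 2*v != -14)
The weakest precondition is not (c + 2*v != -14).
Check whether (not (2*v != -12)) and c = 5 implies it.
Countermodel: at the initial state c = 5, v = -6, the precondition holds but the weakest precondition fails.
Answer: invalid


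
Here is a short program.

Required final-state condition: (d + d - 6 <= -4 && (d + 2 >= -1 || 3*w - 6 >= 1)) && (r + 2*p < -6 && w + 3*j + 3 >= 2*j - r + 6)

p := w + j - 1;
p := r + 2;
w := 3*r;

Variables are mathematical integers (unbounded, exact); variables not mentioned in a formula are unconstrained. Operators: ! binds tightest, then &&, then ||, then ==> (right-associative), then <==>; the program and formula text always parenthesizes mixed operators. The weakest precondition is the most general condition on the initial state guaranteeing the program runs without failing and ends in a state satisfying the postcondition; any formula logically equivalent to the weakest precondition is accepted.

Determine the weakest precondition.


Working backward. After the program, the postcondition (d + d - 6 <= -4 && (d + 2 >= -1 || 3*w - 6 >= 1)) && (r + 2*p < -6 && w + 3*j + 3 >= 2*j - r + 6) must hold; in canonical form it is 2*d <= 2 && (d >= -3 || 3*w >= 7) && 2*p + r < -6 && j + r + w >= 3.
Before w := 3*r: 2*d <= 2 && (d >= -3 || 9*r >= 7) && 2*p + r < -6 && j + 4*r >= 3
Before p := r + 2: 2*d <= 2 && (d >= -3 || 9*r >= 7) && 3*r < -10 && j + 4*r >= 3
Before p := w + j - 1: 2*d <= 2 && (d >= -3 || 9*r >= 7) && 3*r < -10 && j + 4*r >= 3
Answer: WP = 2*d <= 2 && (d >= -3 || 9*r >= 7) && 3*r < -10 && j + 4*r >= 3


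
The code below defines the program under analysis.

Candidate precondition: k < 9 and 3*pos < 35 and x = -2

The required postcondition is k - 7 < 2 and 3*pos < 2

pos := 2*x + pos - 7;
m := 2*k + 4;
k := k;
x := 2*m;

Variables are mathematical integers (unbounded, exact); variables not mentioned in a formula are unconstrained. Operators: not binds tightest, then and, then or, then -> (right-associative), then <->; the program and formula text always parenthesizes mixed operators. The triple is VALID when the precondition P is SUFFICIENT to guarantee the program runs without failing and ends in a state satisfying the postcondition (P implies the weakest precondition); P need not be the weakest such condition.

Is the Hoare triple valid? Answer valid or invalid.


Working backward. After the program, the postcondition k - 7 < 2 and 3*pos < 2 must hold; in canonical form it is k < 9 and 3*pos < 2.
Before x := 2*m: k < 9 and 3*pos < 2
Before k := k: k < 9 and 3*pos < 2
Before m := 2*k + 4: k < 9 and 3*pos < 2
Before pos := 2*x + pos - 7: k < 9 and 3*pos + 6*x < 23
The weakest precondition is k < 9 and 3*pos + 6*x < 23.
Check whether k < 9 and 3*pos < 35 and x = -2 implies it.
Every state satisfying the precondition satisfies the weakest precondition: the implication holds.
Answer: valid


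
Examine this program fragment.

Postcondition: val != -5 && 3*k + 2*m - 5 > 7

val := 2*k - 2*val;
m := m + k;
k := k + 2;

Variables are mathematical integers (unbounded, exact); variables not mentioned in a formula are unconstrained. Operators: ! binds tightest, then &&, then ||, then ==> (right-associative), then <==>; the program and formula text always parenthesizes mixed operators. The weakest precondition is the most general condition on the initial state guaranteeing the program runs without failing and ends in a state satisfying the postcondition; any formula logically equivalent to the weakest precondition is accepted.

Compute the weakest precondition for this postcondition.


Working backward. After the program, the postcondition val != -5 && 3*k + 2*m - 5 > 7 must hold; in canonical form it is val != -5 && 3*k + 2*m > 12.
Before k := k + 2: val != -5 && 3*k + 2*m > 6
Before m := m + k: val != -5 && 5*k + 2*m > 6
Before val := 2*k - 2*val: 2*k != 2*val - 5 && 5*k + 2*m > 6
Answer: WP = 2*k != 2*val - 5 && 5*k + 2*m > 6


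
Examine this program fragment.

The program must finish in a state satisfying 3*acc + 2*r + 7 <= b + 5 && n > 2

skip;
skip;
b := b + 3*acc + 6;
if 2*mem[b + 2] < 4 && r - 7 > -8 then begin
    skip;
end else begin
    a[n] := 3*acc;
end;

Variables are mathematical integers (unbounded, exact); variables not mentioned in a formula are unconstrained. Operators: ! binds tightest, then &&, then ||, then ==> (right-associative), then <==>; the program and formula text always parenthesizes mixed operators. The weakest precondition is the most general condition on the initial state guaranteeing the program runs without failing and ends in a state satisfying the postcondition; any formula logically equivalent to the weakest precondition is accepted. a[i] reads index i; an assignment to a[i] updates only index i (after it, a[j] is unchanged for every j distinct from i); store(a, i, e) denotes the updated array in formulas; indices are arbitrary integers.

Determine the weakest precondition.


Working backward. After the program, the postcondition 3*acc + 2*r + 7 <= b + 5 && n > 2 must hold; in canonical form it is 3*acc + 2*r <= b - 2 && n > 2.
Then branch requires 3*acc + 2*r <= b - 2 && n > 2; else branch requires 3*acc + 2*r <= b - 2 && n > 2.
Before the if: ((2*mem[b + 2] < 4 && r > -1) ==> (3*acc + 2*r <= b - 2 && n > 2)) && ((!(2*mem[b + 2] < 4 && r > -1)) ==> (3*acc + 2*r <= b - 2 && n > 2))
Before b := b + 3*acc + 6: ((2*mem[3*acc + b + 8] < 4 && r > -1) ==> (2*r <= b + 4 && n > 2)) && ((!(2*mem[3*acc + b + 8] < 4 && r > -1)) ==> (2*r <= b + 4 && n > 2))
Before skip: ((2*mem[3*acc + b + 8] < 4 && r > -1) ==> (2*r <= b + 4 && n > 2)) && ((!(2*mem[3*acc + b + 8] < 4 && r > -1)) ==> (2*r <= b + 4 && n > 2))
Before skip: ((2*mem[3*acc + b + 8] < 4 && r > -1) ==> (2*r <= b + 4 && n > 2)) && ((!(2*mem[3*acc + b + 8] < 4 && r > -1)) ==> (2*r <= b + 4 && n > 2))
Answer: WP = ((2*mem[3*acc + b + 8] < 4 && r > -1) ==> (2*r <= b + 4 && n > 2)) && ((!(2*mem[3*acc + b + 8] < 4 && r > -1)) ==> (2*r <= b + 4 && n > 2))
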